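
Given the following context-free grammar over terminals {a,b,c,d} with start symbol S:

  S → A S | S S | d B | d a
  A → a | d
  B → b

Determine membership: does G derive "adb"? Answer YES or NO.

Convert to CNF:
  S -> A S | S S | T0 B | T0 T1
  A -> a | d
  B -> b
  T0 -> d
  T1 -> a

Fill CYK table bottom-up:
  T[0,0] 'a' = {A,T1}  orig:{A}
  T[1,1] 'd' = {A,T0}  orig:{A}
  T[2,2] 'b' = {B}
  T[0,1] 'ad' = ∅
  T[1,2] 'db' = {S}
  T[0,2] 'adb' = {S}

S ∈ T[0,2] ⇒ YES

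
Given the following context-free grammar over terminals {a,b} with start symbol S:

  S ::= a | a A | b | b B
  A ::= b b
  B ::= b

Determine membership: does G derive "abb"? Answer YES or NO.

CNF form of G:
  S -> T0 B | T1 A | a | b
  A -> T0 T0
  B -> b
  T0 -> b
  T1 -> a

Fill CYK table bottom-up:
  [0..0]={S,T1}  "a"  orig:{S}
  [1..1]={B,S,T0}  "b"  orig:{B,S}
  [2..2]={B,S,T0}  "b"  orig:{B,S}
  [0..1]=∅  "ab"
  [1..2]={A,S}  "bb"
  [0..2]={S}  "abb"

S ∈ T[0,2] ⇒ YES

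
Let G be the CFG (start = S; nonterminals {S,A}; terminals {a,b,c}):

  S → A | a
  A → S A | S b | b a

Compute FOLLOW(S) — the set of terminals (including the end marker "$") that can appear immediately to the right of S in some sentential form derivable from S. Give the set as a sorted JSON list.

FIRST sets, iterate to fixpoint:
round 1:
  A via A→b a: +{b}
  S via S→A: +{b}
  S via S→a: +{a}
  FIRST[S]={a,b}  FIRST[A]={b}
round 2:
  A via A→S A: +{a}
  FIRST[S]={a,b}  FIRST[A]={a,b}
round 3: done
  FIRST[S]={a,b}  FIRST[A]={a,b}

Compute FOLLOW by fixpoint:
seed FOLLOW(S) with $
round 1:
  A→S A: FOLLOW(S) ⊇ FIRST(A) = {a,b}; new: +{a,b}
  S→A: FOLLOW(A) ⊇ FOLLOW(S) ⊇ {$,a,b}; new: +{$,a,b}
  S: {$,a,b}  A: {$,a,b}
round 2: (stable)
  S: {$,a,b}  A: {$,a,b}

FOLLOW(S) = ["$", "a", "b"]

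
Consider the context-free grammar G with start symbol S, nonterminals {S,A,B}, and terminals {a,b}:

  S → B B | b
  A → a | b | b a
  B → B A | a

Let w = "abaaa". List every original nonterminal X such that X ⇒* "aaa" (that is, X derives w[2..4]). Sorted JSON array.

CNF form of G:
  S -> B B | b
  A -> T0 T1 | a | b
  B -> B A | a
  T0 -> b
  T1 -> a

CYK fill — only the sub-triangle for w[2..4]:
  T[2,2] 'a' = {A,B,T1}  orig:{A,B}
  T[3,3] 'a' = {A,B,T1}  orig:{A,B}
  T[4,4] 'a' = {A,B,T1}  orig:{A,B}
  T[2,3] 'aa' = {B,S}
  T[3,4] 'aa' = {B,S}
  T[2,4] 'aaa' = {B,S}

Original NTs in T[2,4] deriving "aaa": ["B", "S"]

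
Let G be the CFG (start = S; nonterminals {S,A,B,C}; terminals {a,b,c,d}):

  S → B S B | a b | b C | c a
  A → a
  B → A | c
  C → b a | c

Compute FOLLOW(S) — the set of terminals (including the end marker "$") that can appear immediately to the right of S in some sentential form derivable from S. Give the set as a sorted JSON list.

Compute FIRST by fixpoint:
[1]
  A via A→a: +{a}
  B via B→A: +{a}
  B via B→c: +{c}
  C via C→b a: +{b}
  C via C→c: +{c}
  S via S→B S B: +{a,c}
  S via S→b C: +{b}
  FIRST(S)={a,b,c}  FIRST(A)={a}  FIRST(B)={a,c}  FIRST(C)={b,c}
[2] — fixpoint
  FIRST(S)={a,b,c}  FIRST(A)={a}  FIRST(B)={a,c}  FIRST(C)={b,c}

FOLLOW sets:
FOLLOW(S) := {$}
iter 1:
  S→B S B: FOLLOW(B) ⊇ FIRST(S) = {a,b,c}; new: +{a,b,c}
  S→B S B: FOLLOW(S) ⊇ FIRST(B) = {a,c}; new: +{a,c}
  S→B S B: FOLLOW(B) ⊇ FOLLOW(S) ⊇ {$,a,c}; new: +{$}
  S→b C: FOLLOW(C) ⊇ FOLLOW(S) ⊇ {$,a,c}; new: +{$,a,c}
  S: {$,a,c}  A: {}  B: {$,a,b,c}  C: {$,a,c}
iter 2:
  B→A: FOLLOW(A) ⊇ FOLLOW(B) ⊇ {$,a,b,c}; new: +{$,a,b,c}
  S: {$,a,c}  A: {$,a,b,c}  B: {$,a,b,c}  C: {$,a,c}
iter 3: (stable)
  S: {$,a,c}  A: {$,a,b,c}  B: {$,a,b,c}  C: {$,a,c}

FOLLOW(S) = ["$", "a", "c"]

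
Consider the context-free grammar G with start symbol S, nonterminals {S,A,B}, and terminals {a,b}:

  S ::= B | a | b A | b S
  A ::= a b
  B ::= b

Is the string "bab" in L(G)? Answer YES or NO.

Convert to CNF:
  S -> T1 A | T1 S | a | b
  A -> T0 T1
  B -> b
  T0 -> a
  T1 -> b

CYK table (by increasing span):
  cell(0,0) b: {B,S,T1}  orig:{B,S}
  cell(1,1) a: {S,T0}  orig:{S}
  cell(2,2) b: {B,S,T1}  orig:{B,S}
  cell(0,1) ba: {S}
  cell(1,2) ab: {A}
  cell(0,2) bab: {S}

S ∈ T[0,2] ⇒ YES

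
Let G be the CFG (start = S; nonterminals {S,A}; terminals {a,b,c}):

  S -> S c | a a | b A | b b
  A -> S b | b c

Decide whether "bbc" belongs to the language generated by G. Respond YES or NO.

CNF form of G:
  S -> S T1 | T0 A | T0 T0 | T2 T2
  A -> S T0 | T0 T1
  T0 -> b
  T1 -> c
  T2 -> a

CYK table (by increasing span):
  cell(0,0) b: {T0}  orig:{}
  cell(1,1) b: {T0}  orig:{}
  cell(2,2) c: {T1}  orig:{}
  cell(0,1) bb: {S}
  cell(1,2) bc: {A}
  cell(0,2) bbc: {S}

S ∈ T[0,2] ⇒ YES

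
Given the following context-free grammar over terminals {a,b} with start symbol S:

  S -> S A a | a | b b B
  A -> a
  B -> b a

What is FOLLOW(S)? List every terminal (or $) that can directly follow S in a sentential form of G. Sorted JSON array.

FIRST iteration:
[1]
  A via A→a: +{a}
  B via B→b a: +{b}
  S via S→a: +{a}
  S via S→b b B: +{b}
  FIRST(S)={a,b}  FIRST(A)={a}  FIRST(B)={b}
[2] — fixpoint
  FIRST(S)={a,b}  FIRST(A)={a}  FIRST(B)={b}

FOLLOW iteration:
seed FOLLOW(S) with $
round 1:
  S→S A a: FOLLOW(S) ⊇ FIRST(A) = {a}; new: +{a}
  S→S A a: FOLLOW(A) ⊇ FIRST(a) = {a}; new: +{a}
  S→b b B: FOLLOW(B) ⊇ FOLLOW(S) ⊇ {$,a}; new: +{$,a}
  S: {$,a}  A: {a}  B: {$,a}
round 2: done
  S: {$,a}  A: {a}  B: {$,a}

FOLLOW(S) = ["$", "a"]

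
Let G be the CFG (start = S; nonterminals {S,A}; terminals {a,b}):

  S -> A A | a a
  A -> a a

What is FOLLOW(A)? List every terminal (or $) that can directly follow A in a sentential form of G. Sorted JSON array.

Compute FIRST by fixpoint:
[1]
  A via A→a a: +{a}
  S via S→A A: +{a}
  S: {a}  A: {a}
[2] (no change)
  S: {a}  A: {a}

FOLLOW iteration:
initialize: $ ∈ FOLLOW(S)
round 1:
  S→A A: FOLLOW(A) ⊇ FIRST(A) = {a}; new: +{a}
  S→A A: FOLLOW(A) ⊇ FOLLOW(S) ⊇ {$}; new: +{$}
  S: {$}  A: {$,a}
round 2: (stable)
  S: {$}  A: {$,a}

FOLLOW(A) = ["$", "a"]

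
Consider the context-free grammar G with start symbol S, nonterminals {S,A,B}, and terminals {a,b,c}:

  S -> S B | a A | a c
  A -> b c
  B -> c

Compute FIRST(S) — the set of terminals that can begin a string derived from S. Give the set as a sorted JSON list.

FIRST sets, iterate to fixpoint:
round 1:
  A via A→b c: +{b}
  B via B→c: +{c}
  S via S→a A: +{a}
  FIRST[S]={a}  FIRST[A]={b}  FIRST[B]={c}
round 2: done
  FIRST[S]={a}  FIRST[A]={b}  FIRST[B]={c}

FIRST(S) = ["a"]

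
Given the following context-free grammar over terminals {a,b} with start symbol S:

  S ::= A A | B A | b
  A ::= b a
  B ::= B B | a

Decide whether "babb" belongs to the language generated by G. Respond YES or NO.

CNF form of G:
  S -> A A | B A | b
  A -> T0 T1
  B -> B B | a
  T0 -> b
  T1 -> a

CYK table (by increasing span):
  cell(0,0) b: {S,T0}  orig:{S}
  cell(1,1) a: {B,T1}  orig:{B}
  cell(2,2) b: {S,T0}  orig:{S}
  cell(3,3) b: {S,T0}  orig:{S}
  cell(0,1) ba: {A}
  cell(1,2) ab: ∅
  cell(2,3) bb: ∅
  cell(0,2) bab: ∅
  cell(1,3) abb: ∅
  cell(0,3) babb: ∅

S ∉ T[0,3] ⇒ NO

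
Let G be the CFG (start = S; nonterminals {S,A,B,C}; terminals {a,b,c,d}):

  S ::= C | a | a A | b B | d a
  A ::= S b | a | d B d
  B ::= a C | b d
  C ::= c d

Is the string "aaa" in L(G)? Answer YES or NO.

CNF form of G:
  S -> T0 B | T1 T2 | T2 A | T3 T1 | a
  A -> S T0 | T1 X4 | a
  B -> T0 T1 | T2 C
  C -> T3 T1
  T0 -> b
  T1 -> d
  T2 -> a
  T3 -> c
  X4 -> B T1

Fill CYK table bottom-up:
  [0..0]={A,S,T2}  "a"  orig:{A,S}
  [1..1]={A,S,T2}  "a"  orig:{A,S}
  [2..2]={A,S,T2}  "a"  orig:{A,S}
  [0..1]={S}  "aa"
  [1..2]={S}  "aa"
  [0..2]=∅  "aaa"

S ∉ T[0,2] ⇒ NO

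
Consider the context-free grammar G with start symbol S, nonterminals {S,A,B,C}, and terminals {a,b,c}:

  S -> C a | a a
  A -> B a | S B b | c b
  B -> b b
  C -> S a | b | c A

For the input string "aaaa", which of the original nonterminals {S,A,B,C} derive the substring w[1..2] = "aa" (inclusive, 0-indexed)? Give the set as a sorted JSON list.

Convert to CNF:
  S -> C T0 | T0 T0
  A -> B T0 | S X3 | T2 T1
  B -> T1 T1
  C -> S T0 | T2 A | b
  T0 -> a
  T1 -> b
  T2 -> c
  X3 -> B T1

Fill CYK table bottom-up (cells [i..j] with 1 ≤ i ≤ j ≤ 2 only):
  [1..1]={T0}  "a"  orig:{}
  [2..2]={T0}  "a"  orig:{}
  [1..2]={S}  "aa"

Original NTs in T[1,2] deriving "aa": ["S"]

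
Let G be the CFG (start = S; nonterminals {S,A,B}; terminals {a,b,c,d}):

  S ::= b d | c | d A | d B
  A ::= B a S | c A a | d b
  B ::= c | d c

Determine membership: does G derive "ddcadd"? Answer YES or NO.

CNF form of G:
  S -> T2 A | T2 B | T3 T2 | c
  A -> B X4 | T1 X5 | T2 T3
  B -> T2 T1 | c
  T0 -> a
  T1 -> c
  T2 -> d
  T3 -> b
  X4 -> T0 S
  X5 -> A T0

Fill CYK table bottom-up:
  [0..0]={T2}  "d"  orig:{}
  [1..1]={T2}  "d"  orig:{}
  [2..2]={B,S,T1}  "c"  orig:{B,S}
  [3..3]={T0}  "a"  orig:{}
  [4..4]={T2}  "d"  orig:{}
  [5..5]={T2}  "d"  orig:{}
  [0..1]=∅  "dd"
  [1..2]={B,S}  "dc"
  [2..3]=∅  "ca"
  [3..4]=∅  "ad"
  [4..5]=∅  "dd"
  [0..2]={S}  "ddc"
  [1..3]=∅  "dca"
  [2..4]=∅  "cad"
  [3..5]=∅  "add"
  [0..3]=∅  "ddca"
  [1..4]=∅  "dcad"
  [2..5]=∅  "cadd"
  [0..4]=∅  "ddcad"
  [1..5]=∅  "dcadd"
  [0..5]=∅  "ddcadd"

S ∉ T[0,5] ⇒ NO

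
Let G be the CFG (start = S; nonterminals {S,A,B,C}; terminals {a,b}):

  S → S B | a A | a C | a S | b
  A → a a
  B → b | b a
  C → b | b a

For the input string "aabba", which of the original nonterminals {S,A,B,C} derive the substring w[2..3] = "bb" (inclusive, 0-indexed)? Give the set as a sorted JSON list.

CNF form of G:
  S -> S B | T0 A | T0 C | T0 S | b
  A -> T0 T0
  B -> T1 T0 | b
  C -> T1 T0 | b
  T0 -> a
  T1 -> b

CYK fill (cells [i..j] with 2 ≤ i ≤ j ≤ 3 only):
  cell(2,2) b: {B,C,S,T1}  orig:{B,C,S}
  cell(3,3) b: {B,C,S,T1}  orig:{B,C,S}
  cell(2,3) bb: {S}

Original NTs in T[2,3] deriving "bb": ["S"]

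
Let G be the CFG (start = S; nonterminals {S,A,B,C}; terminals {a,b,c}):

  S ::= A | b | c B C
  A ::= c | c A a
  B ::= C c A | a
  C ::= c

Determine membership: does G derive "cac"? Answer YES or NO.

CNF form of G:
  S -> T0 X4 | T0 X5 | b | c
  A -> T0 X2 | c
  B -> C X3 | a
  C -> c
  T0 -> c
  T1 -> a
  X2 -> A T1
  X3 -> T0 A
  X4 -> A T1
  X5 -> B C

CYK fill:
  [0..0]={A,C,S,T0}  "c"  orig:{A,C,S}
  [1..1]={B,T1}  "a"  orig:{B}
  [2..2]={A,C,S,T0}  "c"  orig:{A,C,S}
  [0..1]={X2,X4}  "ca"  orig:{}
  [1..2]={X5}  "ac"  orig:{}
  [0..2]={S}  "cac"

S ∈ T[0,2] ⇒ YES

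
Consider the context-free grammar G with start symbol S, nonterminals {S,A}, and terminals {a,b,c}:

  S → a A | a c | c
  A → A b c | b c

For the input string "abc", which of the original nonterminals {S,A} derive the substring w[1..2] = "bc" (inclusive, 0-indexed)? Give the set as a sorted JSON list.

CNF form of G:
  S -> T2 A | T2 T1 | c
  A -> A X3 | T0 T1
  T0 -> b
  T1 -> c
  T2 -> a
  X3 -> T0 T1

CYK table (by increasing span) (cells [i..j] with 1 ≤ i ≤ j ≤ 2 only):
  [1..1]={T0}  "b"  orig:{}
  [2..2]={S,T1}  "c"  orig:{S}
  [1..2]={A,X3}  "bc"  orig:{A}

Original NTs in T[1,2] deriving "bc": ["A"]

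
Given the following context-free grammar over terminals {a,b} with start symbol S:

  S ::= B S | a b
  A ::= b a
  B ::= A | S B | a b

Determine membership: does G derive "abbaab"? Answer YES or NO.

Convert to CNF:
  S -> B S | T1 T0
  A -> T0 T1
  B -> S B | T0 T1 | T1 T0
  T0 -> b
  T1 -> a

Fill CYK table bottom-up:
  T[0,0] 'a' = {T1}  orig:{}
  T[1,1] 'b' = {T0}  orig:{}
  T[2,2] 'b' = {T0}  orig:{}
  T[3,3] 'a' = {T1}  orig:{}
  T[4,4] 'a' = {T1}  orig:{}
  T[5,5] 'b' = {T0}  orig:{}
  T[0,1] 'ab' = {B,S}
  T[1,2] 'bb' = ∅
  T[2,3] 'ba' = {A,B}
  T[3,4] 'aa' = ∅
  T[4,5] 'ab' = {B,S}
  T[0,2] 'abb' = ∅
  T[1,3] 'bba' = ∅
  T[2,4] 'baa' = ∅
  T[3,5] 'aab' = ∅
  T[0,3] 'abba' = {B}
  T[1,4] 'bbaa' = ∅
  T[2,5] 'baab' = {S}
  T[0,4] 'abbaa' = ∅
  T[1,5] 'bbaab' = ∅
  T[0,5] 'abbaab' = {S}

S ∈ T[0,5] ⇒ YES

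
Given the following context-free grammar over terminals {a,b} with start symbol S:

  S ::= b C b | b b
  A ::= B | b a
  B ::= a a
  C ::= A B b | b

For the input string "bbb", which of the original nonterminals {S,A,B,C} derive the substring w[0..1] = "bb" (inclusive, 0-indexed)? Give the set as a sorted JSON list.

Convert to CNF:
  S -> T1 T1 | T1 X3
  A -> T0 T0 | T1 T0
  B -> T0 T0
  C -> A X2 | b
  T0 -> a
  T1 -> b
  X2 -> B T1
  X3 -> C T1

CYK table (by increasing span), restricted to cells inside w[0..1]:
  [0..0]={C,T1}  "b"  orig:{C}
  [1..1]={C,T1}  "b"  orig:{C}
  [0..1]={S,X3}  "bb"  orig:{S}

Original NTs in T[0,1] deriving "bb": ["S"]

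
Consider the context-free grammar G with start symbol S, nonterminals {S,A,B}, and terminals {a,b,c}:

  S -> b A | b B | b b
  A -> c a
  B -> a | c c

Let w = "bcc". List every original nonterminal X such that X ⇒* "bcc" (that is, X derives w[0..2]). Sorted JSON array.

Convert to CNF:
  S -> T2 A | T2 B | T2 T2
  A -> T0 T1
  B -> T0 T0 | a
  T0 -> c
  T1 -> a
  T2 -> b

Fill CYK table bottom-up (cells [i..j] with 0 ≤ i ≤ j ≤ 2 only):
  cell(0,0) b: {T2}  orig:{}
  cell(1,1) c: {T0}  orig:{}
  cell(2,2) c: {T0}  orig:{}
  cell(0,1) bc: ∅
  cell(1,2) cc: {B}
  cell(0,2) bcc: {S}

Original NTs in T[0,2] deriving "bcc": ["S"]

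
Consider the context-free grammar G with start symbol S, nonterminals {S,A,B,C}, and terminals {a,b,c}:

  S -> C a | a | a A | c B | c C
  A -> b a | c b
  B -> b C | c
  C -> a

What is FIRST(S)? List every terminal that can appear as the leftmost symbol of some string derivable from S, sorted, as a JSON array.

Compute FIRST by fixpoint:
round 1:
  A via A→b a: +{b}
  A via A→c b: +{c}
  B via B→b C: +{b}
  B via B→c: +{c}
  C via C→a: +{a}
  S via S→C a: +{a}
  S via S→c B: +{c}
  FIRST(S)={a,c}  FIRST(A)={b,c}  FIRST(B)={b,c}  FIRST(C)={a}
round 2: — fixpoint
  FIRST(S)={a,c}  FIRST(A)={b,c}  FIRST(B)={b,c}  FIRST(C)={a}

FIRST(S) = ["a", "c"]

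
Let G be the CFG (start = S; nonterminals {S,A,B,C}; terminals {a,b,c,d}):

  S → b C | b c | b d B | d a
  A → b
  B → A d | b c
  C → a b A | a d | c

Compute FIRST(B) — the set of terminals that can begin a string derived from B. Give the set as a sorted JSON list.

Compute FIRST by fixpoint:
round 1:
  A via A→b: +{b}
  B via B→A d: +{b}
  C via C→a b A: +{a}
  C via C→c: +{c}
  S via S→b C: +{b}
  S via S→d a: +{d}
  FIRST[S]={b,d}  FIRST[A]={b}  FIRST[B]={b}  FIRST[C]={a,c}
round 2: (stable)
  FIRST[S]={b,d}  FIRST[A]={b}  FIRST[B]={b}  FIRST[C]={a,c}

FIRST(B) = ["b"]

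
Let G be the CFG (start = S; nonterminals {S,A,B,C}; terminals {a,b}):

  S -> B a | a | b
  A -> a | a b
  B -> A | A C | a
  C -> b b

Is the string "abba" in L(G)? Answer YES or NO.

Convert to CNF:
  S -> B T0 | a | b
  A -> T0 T1 | a
  B -> A C | T0 T1 | a
  C -> T1 T1
  T0 -> a
  T1 -> b

CYK table (by increasing span):
  T[0,0] 'a' = {A,B,S,T0}  orig:{A,B,S}
  T[1,1] 'b' = {S,T1}  orig:{S}
  T[2,2] 'b' = {S,T1}  orig:{S}
  T[3,3] 'a' = {A,B,S,T0}  orig:{A,B,S}
  T[0,1] 'ab' = {A,B}
  T[1,2] 'bb' = {C}
  T[2,3] 'ba' = ∅
  T[0,2] 'abb' = {B}
  T[1,3] 'bba' = ∅
  T[0,3] 'abba' = {S}

S ∈ T[0,3] ⇒ YES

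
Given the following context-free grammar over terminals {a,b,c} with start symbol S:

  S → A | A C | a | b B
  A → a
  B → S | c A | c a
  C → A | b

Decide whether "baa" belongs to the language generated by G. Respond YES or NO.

Convert to CNF:
  S -> A C | T0 B | a
  A -> a
  B -> A C | T0 B | T1 A | T1 T2 | a
  C -> a | b
  T0 -> b
  T1 -> c
  T2 -> a

Fill CYK table bottom-up:
  [0..0]={C,T0}  "b"  orig:{C}
  [1..1]={A,B,C,S,T2}  "a"  orig:{A,B,C,S}
  [2..2]={A,B,C,S,T2}  "a"  orig:{A,B,C,S}
  [0..1]={B,S}  "ba"
  [1..2]={B,S}  "aa"
  [0..2]={B,S}  "baa"

S ∈ T[0,2] ⇒ YES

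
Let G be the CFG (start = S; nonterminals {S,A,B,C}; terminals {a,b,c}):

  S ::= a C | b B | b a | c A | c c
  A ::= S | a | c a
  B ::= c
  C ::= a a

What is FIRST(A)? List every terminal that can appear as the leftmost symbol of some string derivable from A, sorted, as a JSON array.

FIRST sets, iterate to fixpoint:
round 1:
  A via A→a: +{a}
  A via A→c a: +{c}
  B via B→c: +{c}
  C via C→a a: +{a}
  S via S→a C: +{a}
  S via S→b B: +{b}
  S via S→c A: +{c}
  FIRST[S]={a,b,c}  FIRST[A]={a,c}  FIRST[B]={c}  FIRST[C]={a}
round 2:
  A via A→S: +{b}
  FIRST[S]={a,b,c}  FIRST[A]={a,b,c}  FIRST[B]={c}  FIRST[C]={a}
round 3: (stable)
  FIRST[S]={a,b,c}  FIRST[A]={a,b,c}  FIRST[B]={c}  FIRST[C]={a}

FIRST(A) = ["a", "b", "c"]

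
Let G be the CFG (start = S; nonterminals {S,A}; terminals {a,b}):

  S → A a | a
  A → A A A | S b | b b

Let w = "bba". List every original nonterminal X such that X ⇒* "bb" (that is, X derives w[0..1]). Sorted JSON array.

CNF form of G:
  S -> A T1 | a
  A -> A X2 | S T0 | T0 T0
  T0 -> b
  T1 -> a
  X2 -> A A

CYK table (by increasing span) — only the sub-triangle for w[0..1]:
  cell(0,0) b: {T0}  orig:{}
  cell(1,1) b: {T0}  orig:{}
  cell(0,1) bb: {A}

Original NTs in T[0,1] deriving "bb": ["A"]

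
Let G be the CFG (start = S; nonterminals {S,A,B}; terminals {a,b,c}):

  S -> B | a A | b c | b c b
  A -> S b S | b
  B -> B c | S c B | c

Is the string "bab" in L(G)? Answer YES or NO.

Convert to CNF:
  S -> B T1 | S X5 | T0 T1 | T0 X6 | T2 A | c
  A -> S X3 | b
  B -> B T1 | S X4 | c
  T0 -> b
  T1 -> c
  T2 -> a
  X3 -> T0 S
  X4 -> T1 B
  X5 -> T1 B
  X6 -> T1 T0

Fill CYK table bottom-up:
  [0..0]={A,T0}  "b"  orig:{A}
  [1..1]={T2}  "a"  orig:{}
  [2..2]={A,T0}  "b"  orig:{A}
  [0..1]=∅  "ba"
  [1..2]={S}  "ab"
  [0..2]={X3}  "bab"  orig:{}

S ∉ T[0,2] ⇒ NO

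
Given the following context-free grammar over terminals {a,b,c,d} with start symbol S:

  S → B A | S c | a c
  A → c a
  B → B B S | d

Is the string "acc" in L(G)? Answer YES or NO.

CNF form of G:
  S -> B A | S T0 | T1 T0
  A -> T0 T1
  B -> B X2 | d
  T0 -> c
  T1 -> a
  X2 -> B S

Fill CYK table bottom-up:
  T[0,0] 'a' = {T1}  orig:{}
  T[1,1] 'c' = {T0}  orig:{}
  T[2,2] 'c' = {T0}  orig:{}
  T[0,1] 'ac' = {S}
  T[1,2] 'cc' = ∅
  T[0,2] 'acc' = {S}

S ∈ T[0,2] ⇒ YES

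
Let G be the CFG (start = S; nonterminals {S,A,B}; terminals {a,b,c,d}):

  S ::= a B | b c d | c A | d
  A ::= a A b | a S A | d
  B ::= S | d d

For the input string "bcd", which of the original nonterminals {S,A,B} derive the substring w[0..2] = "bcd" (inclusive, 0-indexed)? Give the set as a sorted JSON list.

CNF form of G:
  S -> T0 B | T1 X7 | T2 A | d
  A -> T0 X4 | T0 X5 | d
  B -> T0 B | T1 X6 | T2 A | T3 T3 | d
  T0 -> a
  T1 -> b
  T2 -> c
  T3 -> d
  X4 -> A T1
  X5 -> S A
  X6 -> T2 T3
  X7 -> T2 T3

Fill CYK table bottom-up, restricted to cells inside w[0..2]:
  [0..0]={T1}  "b"  orig:{}
  [1..1]={T2}  "c"  orig:{}
  [2..2]={A,B,S,T3}  "d"  orig:{A,B,S}
  [0..1]=∅  "bc"
  [1..2]={B,S,X6,X7}  "cd"  orig:{B,S}
  [0..2]={B,S}  "bcd"

Original NTs in T[0,2] deriving "bcd": ["B", "S"]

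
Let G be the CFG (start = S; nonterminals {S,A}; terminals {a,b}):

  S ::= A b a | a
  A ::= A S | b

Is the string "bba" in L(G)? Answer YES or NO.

CNF form of G:
  S -> A X2 | a
  A -> A S | b
  T0 -> b
  T1 -> a
  X2 -> T0 T1

Fill CYK table bottom-up:
  T[0,0] 'b' = {A,T0}  orig:{A}
  T[1,1] 'b' = {A,T0}  orig:{A}
  T[2,2] 'a' = {S,T1}  orig:{S}
  T[0,1] 'bb' = ∅
  T[1,2] 'ba' = {A,X2}  orig:{A}
  T[0,2] 'bba' = {S}

S ∈ T[0,2] ⇒ YES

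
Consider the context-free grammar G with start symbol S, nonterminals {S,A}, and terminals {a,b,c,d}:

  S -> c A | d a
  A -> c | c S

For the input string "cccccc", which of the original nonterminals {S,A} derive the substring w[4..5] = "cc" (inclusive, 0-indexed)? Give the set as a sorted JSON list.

Convert to CNF:
  S -> T0 A | T1 T2
  A -> T0 S | c
  T0 -> c
  T1 -> d
  T2 -> a

CYK fill — only the sub-triangle for w[4..5]:
  [4..4]={A,T0}  "c"  orig:{A}
  [5..5]={A,T0}  "c"  orig:{A}
  [4..5]={S}  "cc"

Original NTs in T[4,5] deriving "cc": ["S"]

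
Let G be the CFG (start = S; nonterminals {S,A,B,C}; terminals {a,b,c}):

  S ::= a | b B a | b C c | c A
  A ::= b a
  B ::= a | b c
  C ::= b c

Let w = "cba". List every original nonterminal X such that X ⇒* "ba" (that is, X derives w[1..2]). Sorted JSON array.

CNF form of G:
  S -> T0 X3 | T0 X4 | T2 A | a
  A -> T0 T1
  B -> T0 T2 | a
  C -> T0 T2
  T0 -> b
  T1 -> a
  T2 -> c
  X3 -> B T1
  X4 -> C T2

CYK table (by increasing span) — only the sub-triangle for w[1..2]:
  cell(1,1) b: {T0}  orig:{}
  cell(2,2) a: {B,S,T1}  orig:{B,S}
  cell(1,2) ba: {A}

Original NTs in T[1,2] deriving "ba": ["A"]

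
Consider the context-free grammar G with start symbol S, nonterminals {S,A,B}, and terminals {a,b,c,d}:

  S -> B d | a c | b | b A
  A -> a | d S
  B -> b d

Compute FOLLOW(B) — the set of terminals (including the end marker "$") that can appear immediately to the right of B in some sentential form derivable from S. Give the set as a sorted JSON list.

FIRST sets, iterate to fixpoint:
round 1:
  A via A→a: +{a}
  A via A→d S: +{d}
  B via B→b d: +{b}
  S via S→B d: +{b}
  S via S→a c: +{a}
  S: {a,b}  A: {a,d}  B: {b}
round 2: done
  S: {a,b}  A: {a,d}  B: {b}

FOLLOW sets:
FOLLOW(S) := {$}
iter 1:
  S→B d: FOLLOW(B) ⊇ FIRST(d) = {d}; new: +{d}
  S→b A: FOLLOW(A) ⊇ FOLLOW(S) ⊇ {$}; new: +{$}
  S: {$}  A: {$}  B: {d}
iter 2: (stable)
  S: {$}  A: {$}  B: {d}

FOLLOW(B) = ["d"]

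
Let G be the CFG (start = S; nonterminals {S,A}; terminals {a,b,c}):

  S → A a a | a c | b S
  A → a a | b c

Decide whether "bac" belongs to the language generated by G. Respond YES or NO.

Convert to CNF:
  S -> A X3 | T0 T2 | T1 S
  A -> T0 T0 | T1 T2
  T0 -> a
  T1 -> b
  T2 -> c
  X3 -> T0 T0

CYK fill:
  cell(0,0) b: {T1}  orig:{}
  cell(1,1) a: {T0}  orig:{}
  cell(2,2) c: {T2}  orig:{}
  cell(0,1) ba: ∅
  cell(1,2) ac: {S}
  cell(0,2) bac: {S}

S ∈ T[0,2] ⇒ YES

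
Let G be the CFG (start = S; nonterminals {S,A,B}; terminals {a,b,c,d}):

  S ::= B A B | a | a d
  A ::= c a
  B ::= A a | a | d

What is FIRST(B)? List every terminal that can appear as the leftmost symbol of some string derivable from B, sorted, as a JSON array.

FIRST iteration:
round 1:
  A via A→c a: +{c}
  B via B→A a: +{c}
  B via B→a: +{a}
  B via B→d: +{d}
  S via S→B A B: +{a,c,d}
  FIRST(S)={a,c,d}  FIRST(A)={c}  FIRST(B)={a,c,d}
round 2: (no change)
  FIRST(S)={a,c,d}  FIRST(A)={c}  FIRST(B)={a,c,d}

FIRST(B) = ["a", "c", "d"]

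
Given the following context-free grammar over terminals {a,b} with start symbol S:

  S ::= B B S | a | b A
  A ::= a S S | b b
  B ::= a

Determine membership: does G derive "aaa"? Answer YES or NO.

Convert to CNF:
  S -> B X3 | T1 A | a
  A -> T0 X2 | T1 T1
  B -> a
  T0 -> a
  T1 -> b
  X2 -> S S
  X3 -> B S

CYK fill:
  [0..0]={B,S,T0}  "a"  orig:{B,S}
  [1..1]={B,S,T0}  "a"  orig:{B,S}
  [2..2]={B,S,T0}  "a"  orig:{B,S}
  [0..1]={X2,X3}  "aa"  orig:{}
  [1..2]={X2,X3}  "aa"  orig:{}
  [0..2]={A,S}  "aaa"

S ∈ T[0,2] ⇒ YES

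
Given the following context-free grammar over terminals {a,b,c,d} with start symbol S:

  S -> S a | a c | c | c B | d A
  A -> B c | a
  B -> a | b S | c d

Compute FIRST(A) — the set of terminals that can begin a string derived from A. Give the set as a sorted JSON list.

Compute FIRST by fixpoint:
round 1:
  A via A→a: +{a}
  B via B→a: +{a}
  B via B→b S: +{b}
  B via B→c d: +{c}
  S via S→a c: +{a}
  S via S→c: +{c}
  S via S→d A: +{d}
  S: {a,c,d}  A: {a}  B: {a,b,c}
round 2:
  A via A→B c: +{b,c}
  S: {a,c,d}  A: {a,b,c}  B: {a,b,c}
round 3: — fixpoint
  S: {a,c,d}  A: {a,b,c}  B: {a,b,c}

FIRST(A) = ["a", "b", "c"]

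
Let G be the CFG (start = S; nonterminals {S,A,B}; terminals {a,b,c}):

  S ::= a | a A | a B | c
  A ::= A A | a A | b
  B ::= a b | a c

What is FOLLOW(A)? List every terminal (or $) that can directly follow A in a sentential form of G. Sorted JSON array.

FIRST sets, iterate to fixpoint:
[1]
  A via A→a A: +{a}
  A via A→b: +{b}
  B via B→a b: +{a}
  S via S→a: +{a}
  S via S→c: +{c}
  FIRST[S]={a,c}  FIRST[A]={a,b}  FIRST[B]={a}
[2] — fixpoint
  FIRST[S]={a,c}  FIRST[A]={a,b}  FIRST[B]={a}

FOLLOW iteration:
FOLLOW(S) := {$}
iter 1:
  A→A A: FOLLOW(A) ⊇ FIRST(A) = {a,b}; new: +{a,b}
  S→a A: FOLLOW(A) ⊇ FOLLOW(S) ⊇ {$}; new: +{$}
  S→a B: FOLLOW(B) ⊇ FOLLOW(S) ⊇ {$}; new: +{$}
  S: {$}  A: {$,a,b}  B: {$}
iter 2: done
  S: {$}  A: {$,a,b}  B: {$}

FOLLOW(A) = ["$", "a", "b"]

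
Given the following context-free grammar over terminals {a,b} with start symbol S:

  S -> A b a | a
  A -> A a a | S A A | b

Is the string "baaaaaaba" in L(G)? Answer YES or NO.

CNF form of G:
  S -> A X4 | a
  A -> A X2 | S X3 | b
  T0 -> a
  T1 -> b
  X2 -> T0 T0
  X3 -> A A
  X4 -> T1 T0

Fill CYK table bottom-up:
  [0..0]={A,T1}  "b"  orig:{A}
  [1..1]={S,T0}  "a"  orig:{S}
  [2..2]={S,T0}  "a"  orig:{S}
  [3..3]={S,T0}  "a"  orig:{S}
  [4..4]={S,T0}  "a"  orig:{S}
  [5..5]={S,T0}  "a"  orig:{S}
  [6..6]={S,T0}  "a"  orig:{S}
  [7..7]={A,T1}  "b"  orig:{A}
  [8..8]={S,T0}  "a"  orig:{S}
  [0..1]={X4}  "ba"  orig:{}
  [1..2]={X2}  "aa"  orig:{}
  [2..3]={X2}  "aa"  orig:{}
  [3..4]={X2}  "aa"  orig:{}
  [4..5]={X2}  "aa"  orig:{}
  [5..6]={X2}  "aa"  orig:{}
  [6..7]=∅  "ab"
  [7..8]={X4}  "ba"  orig:{}
  [0..2]={A}  "baa"
  [1..3]=∅  "aaa"
  [2..4]=∅  "aaa"
  [3..5]=∅  "aaa"
  [4..6]=∅  "aaa"
  [5..7]=∅  "aab"
  [6..8]=∅  "aba"
  [0..3]=∅  "baaa"
  [1..4]=∅  "aaaa"
  [2..5]=∅  "aaaa"
  [3..6]=∅  "aaaa"
  [4..7]=∅  "aaab"
  [5..8]=∅  "aaba"
  [0..4]={A}  "baaaa"
  [1..5]=∅  "aaaaa"
  [2..6]=∅  "aaaaa"
  [3..7]=∅  "aaaab"
  [4..8]=∅  "aaaba"
  [0..5]=∅  "baaaaa"
  [1..6]=∅  "aaaaaa"
  [2..7]=∅  "aaaaab"
  [3..8]=∅  "aaaaba"
  [0..6]={A}  "baaaaaa"
  [1..7]=∅  "aaaaaab"
  [2..8]=∅  "aaaaaba"
  [0..7]={X3}  "baaaaaab"  orig:{}
  [1..8]=∅  "aaaaaaba"
  [0..8]={S}  "baaaaaaba"

S ∈ T[0,8] ⇒ YES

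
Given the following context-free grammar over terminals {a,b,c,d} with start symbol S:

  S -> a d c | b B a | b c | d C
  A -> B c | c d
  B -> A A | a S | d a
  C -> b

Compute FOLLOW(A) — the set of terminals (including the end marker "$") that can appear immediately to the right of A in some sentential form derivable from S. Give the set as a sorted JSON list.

Compute FIRST by fixpoint:
round 1:
  A via A→c d: +{c}
  B via B→A A: +{c}
  B via B→a S: +{a}
  B via B→d a: +{d}
  C via C→b: +{b}
  S via S→a d c: +{a}
  S via S→b B a: +{b}
  S via S→d C: +{d}
  S: {a,b,d}  A: {c}  B: {a,c,d}  C: {b}
round 2:
  A via A→B c: +{a,d}
  S: {a,b,d}  A: {a,c,d}  B: {a,c,d}  C: {b}
round 3: (no change)
  S: {a,b,d}  A: {a,c,d}  B: {a,c,d}  C: {b}

FOLLOW sets:
FOLLOW(S) := {$}
iter 1:
  A→B c: FOLLOW(B) ⊇ FIRST(c) = {c}; new: +{c}
  B→A A: FOLLOW(A) ⊇ FIRST(A) = {a,c,d}; new: +{a,c,d}
  B→a S: FOLLOW(S) ⊇ FOLLOW(B) ⊇ {c}; new: +{c}
  S→b B a: FOLLOW(B) ⊇ FIRST(a) = {a}; new: +{a}
  S→d C: FOLLOW(C) ⊇ FOLLOW(S) ⊇ {$,c}; new: +{$,c}
  FOLLOW(S)={$,c}  FOLLOW(A)={a,c,d}  FOLLOW(B)={a,c}  FOLLOW(C)={$,c}
iter 2:
  B→a S: FOLLOW(S) ⊇ FOLLOW(B) ⊇ {a,c}; new: +{a}
  S→d C: FOLLOW(C) ⊇ FOLLOW(S) ⊇ {$,a,c}; new: +{a}
  FOLLOW(S)={$,a,c}  FOLLOW(A)={a,c,d}  FOLLOW(B)={a,c}  FOLLOW(C)={$,a,c}
iter 3: done
  FOLLOW(S)={$,a,c}  FOLLOW(A)={a,c,d}  FOLLOW(B)={a,c}  FOLLOW(C)={$,a,c}

FOLLOW(A) = ["a", "c", "d"]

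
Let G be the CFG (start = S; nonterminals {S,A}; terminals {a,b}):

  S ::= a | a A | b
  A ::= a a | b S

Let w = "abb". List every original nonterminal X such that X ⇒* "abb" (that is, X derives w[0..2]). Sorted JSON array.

CNF form of G:
  S -> T0 A | a | b
  A -> T0 T0 | T1 S
  T0 -> a
  T1 -> b

CYK table (by increasing span) (cells [i..j] with 0 ≤ i ≤ j ≤ 2 only):
  [0..0]={S,T0}  "a"  orig:{S}
  [1..1]={S,T1}  "b"  orig:{S}
  [2..2]={S,T1}  "b"  orig:{S}
  [0..1]=∅  "ab"
  [1..2]={A}  "bb"
  [0..2]={S}  "abb"

Original NTs in T[0,2] deriving "abb": ["S"]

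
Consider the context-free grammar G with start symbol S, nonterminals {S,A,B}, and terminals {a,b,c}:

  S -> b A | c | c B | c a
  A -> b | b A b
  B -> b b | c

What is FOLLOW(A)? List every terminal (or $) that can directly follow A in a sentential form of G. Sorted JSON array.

FIRST iteration:
round 1:
  A via A→b: +{b}
  B via B→b b: +{b}
  B via B→c: +{c}
  S via S→b A: +{b}
  S via S→c: +{c}
  FIRST[S]={b,c}  FIRST[A]={b}  FIRST[B]={b,c}
round 2: — fixpoint
  FIRST[S]={b,c}  FIRST[A]={b}  FIRST[B]={b,c}

FOLLOW iteration:
seed FOLLOW(S) with $
[1]
  A→b A b: FOLLOW(A) ⊇ FIRST(b) = {b}; new: +{b}
  S→b A: FOLLOW(A) ⊇ FOLLOW(S) ⊇ {$}; new: +{$}
  S→c B: FOLLOW(B) ⊇ FOLLOW(S) ⊇ {$}; new: +{$}
  FOLLOW(S)={$}  FOLLOW(A)={$,b}  FOLLOW(B)={$}
[2] (stable)
  FOLLOW(S)={$}  FOLLOW(A)={$,b}  FOLLOW(B)={$}

FOLLOW(A) = ["$", "b"]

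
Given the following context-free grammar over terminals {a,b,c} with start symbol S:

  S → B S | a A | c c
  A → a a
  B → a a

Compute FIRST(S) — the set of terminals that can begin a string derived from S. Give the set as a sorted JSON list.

Compute FIRST by fixpoint:
round 1:
  A via A→a a: +{a}
  B via B→a a: +{a}
  S via S→B S: +{a}
  S via S→c c: +{c}
  S: {a,c}  A: {a}  B: {a}
round 2: (stable)
  S: {a,c}  A: {a}  B: {a}

FIRST(S) = ["a", "c"]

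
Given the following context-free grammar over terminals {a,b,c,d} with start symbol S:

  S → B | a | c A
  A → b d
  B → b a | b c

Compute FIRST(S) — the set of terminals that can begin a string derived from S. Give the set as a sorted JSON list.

FIRST sets, iterate to fixpoint:
iter 1:
  A via A→b d: +{b}
  B via B→b a: +{b}
  S via S→B: +{b}
  S via S→a: +{a}
  S via S→c A: +{c}
  FIRST[S]={a,b,c}  FIRST[A]={b}  FIRST[B]={b}
iter 2: (no change)
  FIRST[S]={a,b,c}  FIRST[A]={b}  FIRST[B]={b}

FIRST(S) = ["a", "b", "c"]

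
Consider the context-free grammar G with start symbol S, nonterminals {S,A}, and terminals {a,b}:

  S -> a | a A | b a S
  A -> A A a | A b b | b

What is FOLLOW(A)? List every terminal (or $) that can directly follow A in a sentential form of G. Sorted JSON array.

Compute FIRST by fixpoint:
round 1:
  A via A→b: +{b}
  S via S→a: +{a}
  S via S→b a S: +{b}
  FIRST[S]={a,b}  FIRST[A]={b}
round 2: (stable)
  FIRST[S]={a,b}  FIRST[A]={b}

FOLLOW iteration:
seed FOLLOW(S) with $
[1]
  A→A A a: FOLLOW(A) ⊇ FIRST(A) = {b}; new: +{b}
  A→A A a: FOLLOW(A) ⊇ FIRST(a) = {a}; new: +{a}
  S→a A: FOLLOW(A) ⊇ FOLLOW(S) ⊇ {$}; new: +{$}
  S: {$}  A: {$,a,b}
[2] (stable)
  S: {$}  A: {$,a,b}

FOLLOW(A) = ["$", "a", "b"]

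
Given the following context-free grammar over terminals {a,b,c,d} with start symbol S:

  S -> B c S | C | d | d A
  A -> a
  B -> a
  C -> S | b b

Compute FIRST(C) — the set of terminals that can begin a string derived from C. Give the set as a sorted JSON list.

Compute FIRST by fixpoint:
[1]
  A via A→a: +{a}
  B via B→a: +{a}
  C via C→b b: +{b}
  S via S→B c S: +{a}
  S via S→C: +{b}
  S via S→d: +{d}
  FIRST[S]={a,b,d}  FIRST[A]={a}  FIRST[B]={a}  FIRST[C]={b}
[2]
  C via C→S: +{a,d}
  FIRST[S]={a,b,d}  FIRST[A]={a}  FIRST[B]={a}  FIRST[C]={a,b,d}
[3] — fixpoint
  FIRST[S]={a,b,d}  FIRST[A]={a}  FIRST[B]={a}  FIRST[C]={a,b,d}

FIRST(C) = ["a", "b", "d"]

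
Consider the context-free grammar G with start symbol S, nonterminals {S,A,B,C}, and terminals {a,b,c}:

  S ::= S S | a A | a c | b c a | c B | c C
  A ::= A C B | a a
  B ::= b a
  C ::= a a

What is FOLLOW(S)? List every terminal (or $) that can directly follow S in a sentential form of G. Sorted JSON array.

FIRST iteration:
[1]
  A via A→a a: +{a}
  B via B→b a: +{b}
  C via C→a a: +{a}
  S via S→a A: +{a}
  S via S→b c a: +{b}
  S via S→c B: +{c}
  FIRST(S)={a,b,c}  FIRST(A)={a}  FIRST(B)={b}  FIRST(C)={a}
[2] (no change)
  FIRST(S)={a,b,c}  FIRST(A)={a}  FIRST(B)={b}  FIRST(C)={a}

FOLLOW sets:
seed FOLLOW(S) with $
[1]
  A→A C B: FOLLOW(A) ⊇ FIRST(C) = {a}; new: +{a}
  A→A C B: FOLLOW(C) ⊇ FIRST(B) = {b}; new: +{b}
  A→A C B: FOLLOW(B) ⊇ FOLLOW(A) ⊇ {a}; new: +{a}
  S→S S: FOLLOW(S) ⊇ FIRST(S) = {a,b,c}; new: +{a,b,c}
  S→a A: FOLLOW(A) ⊇ FOLLOW(S) ⊇ {$,a,b,c}; new: +{$,b,c}
  S→c B: FOLLOW(B) ⊇ FOLLOW(S) ⊇ {$,a,b,c}; new: +{$,b,c}
  S→c C: FOLLOW(C) ⊇ FOLLOW(S) ⊇ {$,a,b,c}; new: +{$,a,c}
  FOLLOW(S)={$,a,b,c}  FOLLOW(A)={$,a,b,c}  FOLLOW(B)={$,a,b,c}  FOLLOW(C)={$,a,b,c}
[2] — fixpoint
  FOLLOW(S)={$,a,b,c}  FOLLOW(A)={$,a,b,c}  FOLLOW(B)={$,a,b,c}  FOLLOW(C)={$,a,b,c}

FOLLOW(S) = ["$", "a", "b", "c"]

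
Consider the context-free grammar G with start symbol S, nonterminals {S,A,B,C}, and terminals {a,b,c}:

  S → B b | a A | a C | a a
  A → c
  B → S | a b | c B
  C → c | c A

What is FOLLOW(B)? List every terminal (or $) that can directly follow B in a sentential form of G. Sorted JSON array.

Compute FIRST by fixpoint:
round 1:
  A via A→c: +{c}
  B via B→a b: +{a}
  B via B→c B: +{c}
  C via C→c: +{c}
  S via S→B b: +{a,c}
  FIRST(S)={a,c}  FIRST(A)={c}  FIRST(B)={a,c}  FIRST(C)={c}
round 2: done
  FIRST(S)={a,c}  FIRST(A)={c}  FIRST(B)={a,c}  FIRST(C)={c}

Compute FOLLOW by fixpoint:
seed FOLLOW(S) with $
iter 1:
  S→B b: FOLLOW(B) ⊇ FIRST(b) = {b}; new: +{b}
  S→a A: FOLLOW(A) ⊇ FOLLOW(S) ⊇ {$}; new: +{$}
  S→a C: FOLLOW(C) ⊇ FOLLOW(S) ⊇ {$}; new: +{$}
  FOLLOW[S]={$}  FOLLOW[A]={$}  FOLLOW[B]={b}  FOLLOW[C]={$}
iter 2:
  B→S: FOLLOW(S) ⊇ FOLLOW(B) ⊇ {b}; new: +{b}
  S→a A: FOLLOW(A) ⊇ FOLLOW(S) ⊇ {$,b}; new: +{b}
  S→a C: FOLLOW(C) ⊇ FOLLOW(S) ⊇ {$,b}; new: +{b}
  FOLLOW[S]={$,b}  FOLLOW[A]={$,b}  FOLLOW[B]={b}  FOLLOW[C]={$,b}
iter 3: — fixpoint
  FOLLOW[S]={$,b}  FOLLOW[A]={$,b}  FOLLOW[B]={b}  FOLLOW[C]={$,b}

FOLLOW(B) = ["b"]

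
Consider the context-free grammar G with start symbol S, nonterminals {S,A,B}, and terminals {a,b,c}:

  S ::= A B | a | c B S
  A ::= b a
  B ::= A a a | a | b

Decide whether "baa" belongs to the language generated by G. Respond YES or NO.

CNF form of G:
  S -> A B | T2 X4 | a
  A -> T0 T1
  B -> A X3 | a | b
  T0 -> b
  T1 -> a
  T2 -> c
  X3 -> T1 T1
  X4 -> B S

CYK table (by increasing span):
  T[0,0] 'b' = {B,T0}  orig:{B}
  T[1,1] 'a' = {B,S,T1}  orig:{B,S}
  T[2,2] 'a' = {B,S,T1}  orig:{B,S}
  T[0,1] 'ba' = {A,X4}  orig:{A}
  T[1,2] 'aa' = {X3,X4}  orig:{}
  T[0,2] 'baa' = {S}

S ∈ T[0,2] ⇒ YES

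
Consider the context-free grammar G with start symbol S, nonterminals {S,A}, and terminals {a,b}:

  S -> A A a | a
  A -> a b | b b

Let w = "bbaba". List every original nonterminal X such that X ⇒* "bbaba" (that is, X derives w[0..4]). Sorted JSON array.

Convert to CNF:
  S -> A X2 | a
  A -> T0 T1 | T1 T1
  T0 -> a
  T1 -> b
  X2 -> A T0

CYK fill (cells [i..j] with 0 ≤ i ≤ j ≤ 4 only):
  [0..0]={T1}  "b"  orig:{}
  [1..1]={T1}  "b"  orig:{}
  [2..2]={S,T0}  "a"  orig:{S}
  [3..3]={T1}  "b"  orig:{}
  [4..4]={S,T0}  "a"  orig:{S}
  [0..1]={A}  "bb"
  [1..2]=∅  "ba"
  [2..3]={A}  "ab"
  [3..4]=∅  "ba"
  [0..2]={X2}  "bba"  orig:{}
  [1..3]=∅  "bab"
  [2..4]={X2}  "aba"  orig:{}
  [0..3]=∅  "bbab"
  [1..4]=∅  "baba"
  [0..4]={S}  "bbaba"

Original NTs in T[0,4] deriving "bbaba": ["S"]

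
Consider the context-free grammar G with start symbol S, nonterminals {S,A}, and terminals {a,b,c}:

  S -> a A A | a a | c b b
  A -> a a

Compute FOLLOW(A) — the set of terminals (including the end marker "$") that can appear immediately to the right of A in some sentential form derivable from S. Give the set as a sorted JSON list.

Compute FIRST by fixpoint:
[1]
  A via A→a a: +{a}
  S via S→a A A: +{a}
  S via S→c b b: +{c}
  FIRST(S)={a,c}  FIRST(A)={a}
[2] done
  FIRST(S)={a,c}  FIRST(A)={a}

Compute FOLLOW by fixpoint:
initialize: $ ∈ FOLLOW(S)
round 1:
  S→a A A: FOLLOW(A) ⊇ FIRST(A) = {a}; new: +{a}
  S→a A A: FOLLOW(A) ⊇ FOLLOW(S) ⊇ {$}; new: +{$}
  FOLLOW(S)={$}  FOLLOW(A)={$,a}
round 2: done
  FOLLOW(S)={$}  FOLLOW(A)={$,a}

FOLLOW(A) = ["$", "a"]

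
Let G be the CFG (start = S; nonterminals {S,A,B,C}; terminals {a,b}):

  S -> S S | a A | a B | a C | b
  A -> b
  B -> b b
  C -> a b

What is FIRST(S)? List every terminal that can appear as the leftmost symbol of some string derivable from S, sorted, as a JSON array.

Compute FIRST by fixpoint:
round 1:
  A via A→b: +{b}
  B via B→b b: +{b}
  C via C→a b: +{a}
  S via S→a A: +{a}
  S via S→b: +{b}
  S: {a,b}  A: {b}  B: {b}  C: {a}
round 2: (no change)
  S: {a,b}  A: {b}  B: {b}  C: {a}

FIRST(S) = ["a", "b"]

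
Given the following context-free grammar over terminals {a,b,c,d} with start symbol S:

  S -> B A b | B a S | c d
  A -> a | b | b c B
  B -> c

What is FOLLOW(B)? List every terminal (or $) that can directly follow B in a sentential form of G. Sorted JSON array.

FIRST sets, iterate to fixpoint:
round 1:
  A via A→a: +{a}
  A via A→b: +{b}
  B via B→c: +{c}
  S via S→B A b: +{c}
  FIRST(S)={c}  FIRST(A)={a,b}  FIRST(B)={c}
round 2: done
  FIRST(S)={c}  FIRST(A)={a,b}  FIRST(B)={c}

Compute FOLLOW by fixpoint:
FOLLOW(S) := {$}
iter 1:
  S→B A b: FOLLOW(B) ⊇ FIRST(A) = {a,b}; new: +{a,b}
  S→B A b: FOLLOW(A) ⊇ FIRST(b) = {b}; new: +{b}
  FOLLOW[S]={$}  FOLLOW[A]={b}  FOLLOW[B]={a,b}
iter 2: (stable)
  FOLLOW[S]={$}  FOLLOW[A]={b}  FOLLOW[B]={a,b}

FOLLOW(B) = ["a", "b"]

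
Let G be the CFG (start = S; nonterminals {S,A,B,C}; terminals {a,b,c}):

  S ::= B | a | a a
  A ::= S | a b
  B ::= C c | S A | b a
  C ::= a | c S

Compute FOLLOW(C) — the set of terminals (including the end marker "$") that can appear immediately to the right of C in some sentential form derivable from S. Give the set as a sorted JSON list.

Compute FIRST by fixpoint:
iter 1:
  A via A→a b: +{a}
  B via B→b a: +{b}
  C via C→a: +{a}
  C via C→c S: +{c}
  S via S→B: +{b}
  S via S→a: +{a}
  FIRST[S]={a,b}  FIRST[A]={a}  FIRST[B]={b}  FIRST[C]={a,c}
iter 2:
  A via A→S: +{b}
  B via B→C c: +{a,c}
  S via S→B: +{c}
  FIRST[S]={a,b,c}  FIRST[A]={a,b}  FIRST[B]={a,b,c}  FIRST[C]={a,c}
iter 3:
  A via A→S: +{c}
  FIRST[S]={a,b,c}  FIRST[A]={a,b,c}  FIRST[B]={a,b,c}  FIRST[C]={a,c}
iter 4: — fixpoint
  FIRST[S]={a,b,c}  FIRST[A]={a,b,c}  FIRST[B]={a,b,c}  FIRST[C]={a,c}

FOLLOW sets:
initialize: $ ∈ FOLLOW(S)
[1]
  B→C c: FOLLOW(C) ⊇ FIRST(c) = {c}; new: +{c}
  B→S A: FOLLOW(S) ⊇ FIRST(A) = {a,b,c}; new: +{a,b,c}
  S→B: FOLLOW(B) ⊇ FOLLOW(S) ⊇ {$,a,b,c}; new: +{$,a,b,c}
  FOLLOW[S]={$,a,b,c}  FOLLOW[A]={}  FOLLOW[B]={$,a,b,c}  FOLLOW[C]={c}
[2]
  B→S A: FOLLOW(A) ⊇ FOLLOW(B) ⊇ {$,a,b,c}; new: +{$,a,b,c}
  FOLLOW[S]={$,a,b,c}  FOLLOW[A]={$,a,b,c}  FOLLOW[B]={$,a,b,c}  FOLLOW[C]={c}
[3] (no change)
  FOLLOW[S]={$,a,b,c}  FOLLOW[A]={$,a,b,c}  FOLLOW[B]={$,a,b,c}  FOLLOW[C]={c}

FOLLOW(C) = ["c"]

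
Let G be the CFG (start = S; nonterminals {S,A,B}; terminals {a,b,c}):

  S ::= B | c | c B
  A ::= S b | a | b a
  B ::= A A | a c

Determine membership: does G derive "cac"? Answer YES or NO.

CNF form of G:
  S -> A A | T1 T2 | T2 B | c
  A -> S T0 | T0 T1 | a
  B -> A A | T1 T2
  T0 -> b
  T1 -> a
  T2 -> c

Fill CYK table bottom-up:
  cell(0,0) c: {S,T2}  orig:{S}
  cell(1,1) a: {A,T1}  orig:{A}
  cell(2,2) c: {S,T2}  orig:{S}
  cell(0,1) ca: ∅
  cell(1,2) ac: {B,S}
  cell(0,2) cac: {S}

S ∈ T[0,2] ⇒ YES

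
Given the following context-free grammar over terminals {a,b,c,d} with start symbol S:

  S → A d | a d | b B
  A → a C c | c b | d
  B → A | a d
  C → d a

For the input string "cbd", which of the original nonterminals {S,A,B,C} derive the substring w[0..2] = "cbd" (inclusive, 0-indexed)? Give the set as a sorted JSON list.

Convert to CNF:
  S -> A T3 | T0 T3 | T2 B
  A -> T0 X4 | T1 T2 | d
  B -> T0 T3 | T0 X5 | T1 T2 | d
  C -> T3 T0
  T0 -> a
  T1 -> c
  T2 -> b
  T3 -> d
  X4 -> C T1
  X5 -> C T1

CYK fill, restricted to cells inside w[0..2]:
  T[0,0] 'c' = {T1}  orig:{}
  T[1,1] 'b' = {T2}  orig:{}
  T[2,2] 'd' = {A,B,T3}  orig:{A,B}
  T[0,1] 'cb' = {A,B}
  T[1,2] 'bd' = {S}
  T[0,2] 'cbd' = {S}

Original NTs in T[0,2] deriving "cbd": ["S"]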